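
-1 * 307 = -307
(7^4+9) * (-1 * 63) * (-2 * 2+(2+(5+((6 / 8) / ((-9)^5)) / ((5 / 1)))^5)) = -49807231631386247200285248555908813 / 105042229566251864840640000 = -474163884.73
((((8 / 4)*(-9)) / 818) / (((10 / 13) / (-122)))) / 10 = 7137 / 20450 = 0.35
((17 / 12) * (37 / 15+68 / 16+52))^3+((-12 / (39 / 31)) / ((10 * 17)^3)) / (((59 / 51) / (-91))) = 3662980006617978313 / 6364251648000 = 575555.49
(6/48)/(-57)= -1/456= -0.00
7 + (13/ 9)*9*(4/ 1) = 59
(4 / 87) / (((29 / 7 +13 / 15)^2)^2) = 40516875 / 554984665076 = 0.00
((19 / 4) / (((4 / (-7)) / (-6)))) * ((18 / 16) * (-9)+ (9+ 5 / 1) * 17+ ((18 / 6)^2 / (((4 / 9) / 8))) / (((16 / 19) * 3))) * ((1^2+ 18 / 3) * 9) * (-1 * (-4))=3670002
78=78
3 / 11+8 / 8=14 / 11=1.27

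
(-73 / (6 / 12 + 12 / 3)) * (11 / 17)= -10.50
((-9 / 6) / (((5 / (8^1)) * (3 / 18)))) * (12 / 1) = -864 / 5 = -172.80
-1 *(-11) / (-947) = -11 / 947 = -0.01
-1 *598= -598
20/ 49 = 0.41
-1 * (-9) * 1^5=9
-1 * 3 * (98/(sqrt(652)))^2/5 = -7203/815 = -8.84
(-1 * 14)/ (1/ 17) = -238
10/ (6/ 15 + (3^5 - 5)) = 25/ 596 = 0.04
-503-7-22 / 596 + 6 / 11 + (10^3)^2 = 3276329887 / 3278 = 999490.51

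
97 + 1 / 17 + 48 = 2466 / 17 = 145.06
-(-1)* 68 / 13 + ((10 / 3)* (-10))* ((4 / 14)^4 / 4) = 484604 / 93639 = 5.18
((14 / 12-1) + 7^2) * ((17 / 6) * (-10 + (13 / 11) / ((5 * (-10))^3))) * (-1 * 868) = 1209173.37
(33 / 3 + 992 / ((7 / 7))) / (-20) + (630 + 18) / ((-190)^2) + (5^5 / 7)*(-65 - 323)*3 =-131326418369 / 252700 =-519692.99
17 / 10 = 1.70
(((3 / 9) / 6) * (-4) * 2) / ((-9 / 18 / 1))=8 / 9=0.89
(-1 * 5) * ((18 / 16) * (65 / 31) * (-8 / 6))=975 / 62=15.73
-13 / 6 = -2.17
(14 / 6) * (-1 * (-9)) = 21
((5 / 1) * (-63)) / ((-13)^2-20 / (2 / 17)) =315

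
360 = 360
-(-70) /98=5 /7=0.71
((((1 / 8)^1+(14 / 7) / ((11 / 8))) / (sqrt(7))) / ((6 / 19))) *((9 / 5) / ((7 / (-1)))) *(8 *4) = -15846 *sqrt(7) / 2695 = -15.56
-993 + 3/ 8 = -7941/ 8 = -992.62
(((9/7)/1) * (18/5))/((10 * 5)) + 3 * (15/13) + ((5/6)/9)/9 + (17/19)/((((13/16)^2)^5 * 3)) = 6619796113985444821/1113862149516957750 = 5.94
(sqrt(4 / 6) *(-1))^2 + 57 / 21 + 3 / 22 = 1625 / 462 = 3.52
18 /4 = 9 /2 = 4.50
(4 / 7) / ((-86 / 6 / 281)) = -3372 / 301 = -11.20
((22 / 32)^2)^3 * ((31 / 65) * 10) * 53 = 2910674723 / 109051904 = 26.69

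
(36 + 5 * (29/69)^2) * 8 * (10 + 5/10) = 4916828/1587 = 3098.19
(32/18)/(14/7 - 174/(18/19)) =-0.01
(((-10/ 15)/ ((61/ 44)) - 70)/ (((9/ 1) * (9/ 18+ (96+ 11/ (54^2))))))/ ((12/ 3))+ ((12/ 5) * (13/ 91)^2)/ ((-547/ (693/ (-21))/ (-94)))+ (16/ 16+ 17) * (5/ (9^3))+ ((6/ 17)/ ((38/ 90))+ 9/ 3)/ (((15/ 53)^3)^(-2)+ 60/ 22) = -507323114394453596992966309/ 2938926815875873492208149905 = -0.17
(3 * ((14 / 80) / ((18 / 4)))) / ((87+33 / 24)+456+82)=14 / 75165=0.00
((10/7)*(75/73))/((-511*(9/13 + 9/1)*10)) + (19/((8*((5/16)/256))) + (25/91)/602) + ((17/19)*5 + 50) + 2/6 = 582525538783243/291203444805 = 2000.41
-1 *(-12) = 12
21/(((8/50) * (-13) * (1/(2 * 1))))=-525/26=-20.19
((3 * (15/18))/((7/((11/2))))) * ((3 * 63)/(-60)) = -99/16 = -6.19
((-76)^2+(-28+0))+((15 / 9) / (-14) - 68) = 5679.88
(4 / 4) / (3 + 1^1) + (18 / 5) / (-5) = -47 / 100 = -0.47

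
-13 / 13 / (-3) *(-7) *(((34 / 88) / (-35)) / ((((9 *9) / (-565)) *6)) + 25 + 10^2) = -18712921 / 64152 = -291.70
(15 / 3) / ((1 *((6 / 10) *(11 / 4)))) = 100 / 33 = 3.03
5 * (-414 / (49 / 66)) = -136620 / 49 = -2788.16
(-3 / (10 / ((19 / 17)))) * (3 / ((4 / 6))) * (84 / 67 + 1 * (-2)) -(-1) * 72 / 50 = 146133 / 56950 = 2.57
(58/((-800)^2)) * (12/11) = 87/880000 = 0.00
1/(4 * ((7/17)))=17/28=0.61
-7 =-7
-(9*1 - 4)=-5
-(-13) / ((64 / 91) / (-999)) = -1181817 / 64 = -18465.89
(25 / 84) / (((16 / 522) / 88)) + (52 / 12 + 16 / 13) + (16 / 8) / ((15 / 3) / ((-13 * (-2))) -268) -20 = 2129059903 / 2534532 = 840.02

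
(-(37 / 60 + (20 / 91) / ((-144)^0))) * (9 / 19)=-0.40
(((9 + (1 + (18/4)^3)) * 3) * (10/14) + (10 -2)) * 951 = 11966433/56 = 213686.30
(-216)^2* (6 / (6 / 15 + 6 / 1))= 43740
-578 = -578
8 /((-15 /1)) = -8 /15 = -0.53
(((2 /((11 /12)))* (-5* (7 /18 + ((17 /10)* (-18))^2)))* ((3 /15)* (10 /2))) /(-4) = 421537 /165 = 2554.77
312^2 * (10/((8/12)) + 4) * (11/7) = 20344896/7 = 2906413.71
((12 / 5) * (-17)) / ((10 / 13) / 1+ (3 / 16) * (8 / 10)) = -10608 / 239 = -44.38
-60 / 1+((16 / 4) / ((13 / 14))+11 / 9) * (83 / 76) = -479819 / 8892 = -53.96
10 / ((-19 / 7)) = -70 / 19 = -3.68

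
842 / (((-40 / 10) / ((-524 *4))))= 441208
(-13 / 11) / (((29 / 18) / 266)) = -62244 / 319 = -195.12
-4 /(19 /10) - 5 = -135 /19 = -7.11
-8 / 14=-4 / 7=-0.57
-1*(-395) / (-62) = -395 / 62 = -6.37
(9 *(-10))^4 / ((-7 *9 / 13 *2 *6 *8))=-1974375 / 14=-141026.79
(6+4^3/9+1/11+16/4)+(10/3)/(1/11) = 5333/99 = 53.87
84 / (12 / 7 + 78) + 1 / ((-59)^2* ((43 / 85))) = 14676839 / 13920519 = 1.05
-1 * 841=-841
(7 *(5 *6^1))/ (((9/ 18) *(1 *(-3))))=-140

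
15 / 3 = 5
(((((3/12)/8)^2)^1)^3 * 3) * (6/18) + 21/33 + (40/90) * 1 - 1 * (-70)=71.08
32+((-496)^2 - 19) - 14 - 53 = 245962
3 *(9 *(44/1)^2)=52272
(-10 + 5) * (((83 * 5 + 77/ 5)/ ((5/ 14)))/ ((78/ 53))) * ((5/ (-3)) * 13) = 798392/ 9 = 88710.22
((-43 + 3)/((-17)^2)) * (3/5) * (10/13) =-240/3757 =-0.06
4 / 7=0.57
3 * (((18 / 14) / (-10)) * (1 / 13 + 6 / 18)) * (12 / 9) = -96 / 455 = -0.21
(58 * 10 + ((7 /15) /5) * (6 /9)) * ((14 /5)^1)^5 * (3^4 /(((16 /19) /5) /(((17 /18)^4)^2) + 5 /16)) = 1339691317157638713332736 /95853042061421875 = 13976513.30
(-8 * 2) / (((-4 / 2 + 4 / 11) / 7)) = 616 / 9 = 68.44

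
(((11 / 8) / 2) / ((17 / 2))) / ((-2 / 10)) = -55 / 136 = -0.40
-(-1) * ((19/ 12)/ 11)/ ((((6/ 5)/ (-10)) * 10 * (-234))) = 95/ 185328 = 0.00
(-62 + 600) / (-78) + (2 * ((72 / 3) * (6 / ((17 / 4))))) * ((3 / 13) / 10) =-17681 / 3315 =-5.33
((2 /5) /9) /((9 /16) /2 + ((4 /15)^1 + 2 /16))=64 /969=0.07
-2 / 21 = -0.10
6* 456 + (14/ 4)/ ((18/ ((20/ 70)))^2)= 2736.00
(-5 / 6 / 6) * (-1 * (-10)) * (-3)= 25 / 6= 4.17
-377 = -377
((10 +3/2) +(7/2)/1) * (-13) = -195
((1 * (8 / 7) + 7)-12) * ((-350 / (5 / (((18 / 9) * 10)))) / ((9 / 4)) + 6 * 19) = 1960.29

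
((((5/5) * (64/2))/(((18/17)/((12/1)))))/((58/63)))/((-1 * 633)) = -0.62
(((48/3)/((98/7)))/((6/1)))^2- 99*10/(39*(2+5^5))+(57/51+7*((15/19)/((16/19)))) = 37587022091/4876168752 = 7.71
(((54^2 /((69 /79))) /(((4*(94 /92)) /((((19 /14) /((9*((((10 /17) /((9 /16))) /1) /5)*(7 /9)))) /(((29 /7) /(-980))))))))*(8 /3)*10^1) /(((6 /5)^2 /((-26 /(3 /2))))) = 78369086250 /1363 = 57497495.41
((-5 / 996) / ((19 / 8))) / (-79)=10 / 373749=0.00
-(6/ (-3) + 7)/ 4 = -5/ 4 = -1.25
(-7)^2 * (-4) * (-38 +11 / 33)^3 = 282807812 / 27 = 10474363.41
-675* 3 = -2025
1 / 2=0.50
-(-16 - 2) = 18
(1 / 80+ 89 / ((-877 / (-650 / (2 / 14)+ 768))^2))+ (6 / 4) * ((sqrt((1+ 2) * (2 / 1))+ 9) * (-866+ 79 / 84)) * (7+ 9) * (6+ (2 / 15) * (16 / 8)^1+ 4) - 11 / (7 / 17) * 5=-825604047706577 / 430712240 - 639452 * sqrt(6) / 3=-2438944.79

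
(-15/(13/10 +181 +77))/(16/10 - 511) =250/2201457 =0.00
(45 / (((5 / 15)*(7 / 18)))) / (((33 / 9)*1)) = 7290 / 77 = 94.68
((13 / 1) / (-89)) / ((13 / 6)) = -6 / 89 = -0.07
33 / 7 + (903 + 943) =12955 / 7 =1850.71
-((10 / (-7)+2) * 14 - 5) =-3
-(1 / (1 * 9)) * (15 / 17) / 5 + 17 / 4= 863 / 204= 4.23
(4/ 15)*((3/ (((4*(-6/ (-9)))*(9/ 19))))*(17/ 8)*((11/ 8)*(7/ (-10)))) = -1.30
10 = 10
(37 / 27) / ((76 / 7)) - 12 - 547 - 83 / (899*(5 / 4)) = -5155587719 / 9223740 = -558.95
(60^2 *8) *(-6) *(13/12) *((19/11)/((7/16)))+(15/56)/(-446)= -203050598565/274736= -739075.33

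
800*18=14400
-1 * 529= -529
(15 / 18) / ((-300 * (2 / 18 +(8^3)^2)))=-1 / 94371880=-0.00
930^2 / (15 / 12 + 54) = 3459600 / 221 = 15654.30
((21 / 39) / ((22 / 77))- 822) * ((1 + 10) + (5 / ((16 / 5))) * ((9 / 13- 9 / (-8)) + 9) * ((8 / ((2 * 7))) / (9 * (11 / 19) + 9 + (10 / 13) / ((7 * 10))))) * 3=-587856111207 / 20458048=-28734.71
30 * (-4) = -120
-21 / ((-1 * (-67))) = -21 / 67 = -0.31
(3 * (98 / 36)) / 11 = 49 / 66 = 0.74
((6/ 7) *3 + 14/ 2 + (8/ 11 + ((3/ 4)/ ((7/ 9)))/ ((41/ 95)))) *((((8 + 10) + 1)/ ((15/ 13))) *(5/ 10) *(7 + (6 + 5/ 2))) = 1211850419/ 757680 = 1599.42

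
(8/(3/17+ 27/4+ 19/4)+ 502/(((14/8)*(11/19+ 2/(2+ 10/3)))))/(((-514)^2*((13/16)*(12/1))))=9342064/79844324385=0.00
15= 15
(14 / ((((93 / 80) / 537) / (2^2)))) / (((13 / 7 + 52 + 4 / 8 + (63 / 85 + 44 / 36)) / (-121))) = -55576.08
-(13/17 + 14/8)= -171/68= -2.51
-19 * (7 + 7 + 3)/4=-323/4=-80.75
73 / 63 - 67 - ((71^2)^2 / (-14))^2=-5811781781327993 / 1764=-3294660873768.70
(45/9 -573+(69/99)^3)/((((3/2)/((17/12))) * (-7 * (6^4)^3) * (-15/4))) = -346800833/36962270167173120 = -0.00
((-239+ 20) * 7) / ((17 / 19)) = -29127 / 17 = -1713.35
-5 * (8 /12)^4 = -80 /81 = -0.99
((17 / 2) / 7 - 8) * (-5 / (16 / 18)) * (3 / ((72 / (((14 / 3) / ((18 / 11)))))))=5225 / 1152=4.54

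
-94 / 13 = -7.23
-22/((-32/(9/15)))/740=33/59200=0.00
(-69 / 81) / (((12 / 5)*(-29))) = 115 / 9396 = 0.01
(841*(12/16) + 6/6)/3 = 2527/12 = 210.58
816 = 816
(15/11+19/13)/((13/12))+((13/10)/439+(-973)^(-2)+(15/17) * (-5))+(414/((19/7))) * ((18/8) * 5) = 1714.12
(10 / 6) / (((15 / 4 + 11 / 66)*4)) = 5 / 47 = 0.11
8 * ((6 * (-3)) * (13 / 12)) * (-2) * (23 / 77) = 7176 / 77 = 93.19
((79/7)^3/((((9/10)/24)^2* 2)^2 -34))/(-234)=2524359680000/13972005709389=0.18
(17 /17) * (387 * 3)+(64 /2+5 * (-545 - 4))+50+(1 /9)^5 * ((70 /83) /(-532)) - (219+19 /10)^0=-279919540643 /186240546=-1503.00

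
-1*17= -17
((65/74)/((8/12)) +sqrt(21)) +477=sqrt(21) +70791/148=482.90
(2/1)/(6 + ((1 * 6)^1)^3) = 1/111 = 0.01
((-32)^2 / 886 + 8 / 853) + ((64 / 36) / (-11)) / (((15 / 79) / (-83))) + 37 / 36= 163498381087 / 2244601260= 72.84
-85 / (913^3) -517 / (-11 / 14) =500769910941 / 761048497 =658.00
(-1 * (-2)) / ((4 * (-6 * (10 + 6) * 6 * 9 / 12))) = -1 / 864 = -0.00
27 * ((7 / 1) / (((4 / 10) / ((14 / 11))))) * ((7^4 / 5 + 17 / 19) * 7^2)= 2962853208 / 209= 14176331.14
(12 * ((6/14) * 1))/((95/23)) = 828/665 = 1.25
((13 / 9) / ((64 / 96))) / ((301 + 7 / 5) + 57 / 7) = 455 / 65214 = 0.01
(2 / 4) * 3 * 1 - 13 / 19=31 / 38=0.82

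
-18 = -18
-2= -2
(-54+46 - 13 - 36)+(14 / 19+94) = 717 / 19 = 37.74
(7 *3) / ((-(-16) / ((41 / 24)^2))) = 11767 / 3072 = 3.83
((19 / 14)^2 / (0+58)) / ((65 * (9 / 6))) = 361 / 1108380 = 0.00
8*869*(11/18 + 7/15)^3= 793112837/91125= 8703.57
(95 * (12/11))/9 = 380/33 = 11.52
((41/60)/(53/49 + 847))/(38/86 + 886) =86387/95039403120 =0.00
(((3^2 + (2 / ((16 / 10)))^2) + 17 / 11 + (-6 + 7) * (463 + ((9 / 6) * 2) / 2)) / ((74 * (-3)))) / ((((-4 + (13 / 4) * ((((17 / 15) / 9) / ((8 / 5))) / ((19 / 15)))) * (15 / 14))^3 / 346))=14677203268878336 / 1331481127257875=11.02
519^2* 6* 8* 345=4460618160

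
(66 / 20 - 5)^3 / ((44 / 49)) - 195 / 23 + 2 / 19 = -13.84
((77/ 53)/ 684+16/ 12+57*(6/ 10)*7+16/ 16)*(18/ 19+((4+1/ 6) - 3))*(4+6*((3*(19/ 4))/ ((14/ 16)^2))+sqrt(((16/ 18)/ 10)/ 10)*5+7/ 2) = 10559889529*sqrt(2)/ 61990920+5872807133771/ 96430320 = 61142.99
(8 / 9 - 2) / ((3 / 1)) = -10 / 27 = -0.37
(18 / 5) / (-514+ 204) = -9 / 775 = -0.01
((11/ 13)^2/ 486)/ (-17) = -121/ 1396278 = -0.00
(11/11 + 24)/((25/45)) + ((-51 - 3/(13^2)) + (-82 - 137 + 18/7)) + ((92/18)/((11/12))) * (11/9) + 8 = -6631958/31941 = -207.63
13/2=6.50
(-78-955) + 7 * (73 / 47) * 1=-48040 / 47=-1022.13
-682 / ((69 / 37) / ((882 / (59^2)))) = -7418796 / 80063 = -92.66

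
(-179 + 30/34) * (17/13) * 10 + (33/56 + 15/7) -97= -2423.50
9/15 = 3/5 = 0.60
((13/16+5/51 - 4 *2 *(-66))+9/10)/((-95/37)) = -79980199/387600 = -206.35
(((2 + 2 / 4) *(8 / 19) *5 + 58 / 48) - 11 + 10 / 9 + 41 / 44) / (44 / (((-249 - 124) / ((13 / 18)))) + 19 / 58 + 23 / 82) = -16588118291 / 3489559304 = -4.75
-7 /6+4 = 2.83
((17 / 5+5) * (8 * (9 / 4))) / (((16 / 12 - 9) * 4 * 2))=-567 / 230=-2.47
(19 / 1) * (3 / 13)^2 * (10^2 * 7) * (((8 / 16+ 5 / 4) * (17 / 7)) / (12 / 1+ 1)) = 508725 / 2197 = 231.55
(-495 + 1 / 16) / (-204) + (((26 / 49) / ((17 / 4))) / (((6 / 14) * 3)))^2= 178798453 / 73410624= 2.44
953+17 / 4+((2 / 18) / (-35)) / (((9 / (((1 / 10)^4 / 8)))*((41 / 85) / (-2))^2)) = 957.25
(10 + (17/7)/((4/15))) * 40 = 5350/7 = 764.29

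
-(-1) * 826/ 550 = 413/ 275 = 1.50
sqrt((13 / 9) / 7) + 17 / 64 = 0.72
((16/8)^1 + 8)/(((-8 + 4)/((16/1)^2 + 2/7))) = -4485/7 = -640.71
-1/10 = -0.10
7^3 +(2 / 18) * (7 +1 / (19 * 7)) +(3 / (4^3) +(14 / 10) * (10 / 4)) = 26607911 / 76608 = 347.33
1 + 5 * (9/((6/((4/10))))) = 4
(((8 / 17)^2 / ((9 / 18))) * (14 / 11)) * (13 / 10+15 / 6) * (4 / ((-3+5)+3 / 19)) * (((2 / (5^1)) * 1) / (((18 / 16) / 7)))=289816576 / 29326275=9.88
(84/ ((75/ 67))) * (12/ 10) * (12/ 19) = 135072/ 2375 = 56.87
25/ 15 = 5/ 3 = 1.67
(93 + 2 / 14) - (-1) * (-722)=-4402 / 7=-628.86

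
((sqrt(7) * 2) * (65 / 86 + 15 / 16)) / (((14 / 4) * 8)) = 1165 * sqrt(7) / 9632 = 0.32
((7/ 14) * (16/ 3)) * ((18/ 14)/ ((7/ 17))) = 408/ 49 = 8.33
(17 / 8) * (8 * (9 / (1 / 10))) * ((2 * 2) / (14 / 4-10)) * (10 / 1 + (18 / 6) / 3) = -134640 / 13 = -10356.92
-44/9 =-4.89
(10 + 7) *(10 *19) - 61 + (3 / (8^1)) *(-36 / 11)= 69691 / 22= 3167.77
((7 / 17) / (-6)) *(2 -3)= 7 / 102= 0.07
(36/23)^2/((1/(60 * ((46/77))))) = 155520/1771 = 87.81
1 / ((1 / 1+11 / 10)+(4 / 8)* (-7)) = -0.71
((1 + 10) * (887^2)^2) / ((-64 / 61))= -415352663231231 / 64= -6489885362987.98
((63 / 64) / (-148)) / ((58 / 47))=-2961 / 549376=-0.01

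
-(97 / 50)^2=-9409 / 2500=-3.76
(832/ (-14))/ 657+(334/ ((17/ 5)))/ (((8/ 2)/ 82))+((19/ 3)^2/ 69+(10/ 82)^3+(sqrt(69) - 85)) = sqrt(69)+717325723238584/ 371803087467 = 1937.62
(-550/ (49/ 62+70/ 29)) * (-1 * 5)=4944500/ 5761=858.27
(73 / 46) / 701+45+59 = 104.00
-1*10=-10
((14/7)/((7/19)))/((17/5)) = 190/119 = 1.60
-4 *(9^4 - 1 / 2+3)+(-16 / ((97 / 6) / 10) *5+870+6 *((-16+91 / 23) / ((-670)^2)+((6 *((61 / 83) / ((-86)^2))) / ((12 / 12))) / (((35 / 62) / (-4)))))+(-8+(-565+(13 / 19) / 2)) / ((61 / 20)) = -15974094792539688282417 / 623470141418819450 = -25621.27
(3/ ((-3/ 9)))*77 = -693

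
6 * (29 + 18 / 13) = 2370 / 13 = 182.31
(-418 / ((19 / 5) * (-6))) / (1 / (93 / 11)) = 155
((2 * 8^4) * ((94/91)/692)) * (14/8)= 21.40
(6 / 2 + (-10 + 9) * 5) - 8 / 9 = -26 / 9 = -2.89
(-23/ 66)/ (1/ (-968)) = 1012/ 3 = 337.33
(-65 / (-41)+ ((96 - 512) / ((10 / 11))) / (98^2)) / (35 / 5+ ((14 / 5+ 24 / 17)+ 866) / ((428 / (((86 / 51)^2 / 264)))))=39390251100057 / 179873160542453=0.22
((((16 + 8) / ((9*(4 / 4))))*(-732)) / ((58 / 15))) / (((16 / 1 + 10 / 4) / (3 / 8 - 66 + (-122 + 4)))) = 5376540 / 1073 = 5010.75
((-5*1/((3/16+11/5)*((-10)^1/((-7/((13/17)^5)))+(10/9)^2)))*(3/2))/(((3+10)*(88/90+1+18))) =-2173659081300/288993355580891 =-0.01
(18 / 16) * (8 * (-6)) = -54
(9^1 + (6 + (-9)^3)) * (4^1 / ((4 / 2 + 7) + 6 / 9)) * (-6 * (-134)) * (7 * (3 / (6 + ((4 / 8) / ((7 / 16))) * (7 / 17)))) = -1229627952 / 1595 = -770926.62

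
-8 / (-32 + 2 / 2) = 8 / 31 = 0.26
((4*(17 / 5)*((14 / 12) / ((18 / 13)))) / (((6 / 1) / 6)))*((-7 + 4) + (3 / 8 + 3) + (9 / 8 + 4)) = 17017 / 270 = 63.03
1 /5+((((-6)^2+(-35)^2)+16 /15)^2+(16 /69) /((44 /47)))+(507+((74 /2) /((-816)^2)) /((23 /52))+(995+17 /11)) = 559543787054801 /350961600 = 1594316.26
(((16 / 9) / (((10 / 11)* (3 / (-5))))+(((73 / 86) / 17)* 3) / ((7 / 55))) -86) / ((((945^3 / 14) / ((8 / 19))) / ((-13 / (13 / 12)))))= 31153568 / 4219576881345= 0.00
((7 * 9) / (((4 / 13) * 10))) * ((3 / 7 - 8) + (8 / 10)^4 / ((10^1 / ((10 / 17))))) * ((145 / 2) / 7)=-1904602869 / 1190000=-1600.51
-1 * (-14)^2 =-196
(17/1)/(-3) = -17/3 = -5.67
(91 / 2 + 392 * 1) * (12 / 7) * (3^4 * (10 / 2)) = 303750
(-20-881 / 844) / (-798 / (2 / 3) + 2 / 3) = 53283 / 3029116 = 0.02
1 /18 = 0.06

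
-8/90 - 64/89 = -3236/4005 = -0.81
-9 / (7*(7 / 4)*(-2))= 18 / 49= 0.37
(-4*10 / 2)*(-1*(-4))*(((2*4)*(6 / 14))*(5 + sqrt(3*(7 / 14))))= -9600 / 7 - 960*sqrt(6) / 7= -1707.36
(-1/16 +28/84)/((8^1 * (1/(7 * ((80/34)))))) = 455/816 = 0.56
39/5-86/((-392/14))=761/70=10.87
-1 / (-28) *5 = 5 / 28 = 0.18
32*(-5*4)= -640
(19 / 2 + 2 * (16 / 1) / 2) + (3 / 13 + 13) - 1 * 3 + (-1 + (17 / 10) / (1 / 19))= 4357 / 65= 67.03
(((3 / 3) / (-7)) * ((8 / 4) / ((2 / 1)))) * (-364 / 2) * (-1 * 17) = -442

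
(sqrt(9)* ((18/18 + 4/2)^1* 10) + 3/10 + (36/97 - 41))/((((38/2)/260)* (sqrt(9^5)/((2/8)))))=0.70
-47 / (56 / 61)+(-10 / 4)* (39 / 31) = -54.34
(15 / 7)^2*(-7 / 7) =-225 / 49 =-4.59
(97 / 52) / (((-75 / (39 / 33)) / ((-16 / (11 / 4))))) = 1552 / 9075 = 0.17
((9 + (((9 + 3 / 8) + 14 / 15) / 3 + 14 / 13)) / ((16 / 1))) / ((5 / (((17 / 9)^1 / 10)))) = 1075097 / 33696000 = 0.03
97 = 97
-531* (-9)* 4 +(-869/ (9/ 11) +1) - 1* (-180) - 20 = 163934/ 9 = 18214.89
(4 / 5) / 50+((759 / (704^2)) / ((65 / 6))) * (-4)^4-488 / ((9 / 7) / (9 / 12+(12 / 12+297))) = -145935722833 / 1287000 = -113392.17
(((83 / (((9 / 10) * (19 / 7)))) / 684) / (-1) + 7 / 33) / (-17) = -104503 / 10936134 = -0.01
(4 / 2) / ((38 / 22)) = 22 / 19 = 1.16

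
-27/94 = -0.29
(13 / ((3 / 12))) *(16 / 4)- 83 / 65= 13437 / 65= 206.72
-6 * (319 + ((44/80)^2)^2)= -153163923/80000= -1914.55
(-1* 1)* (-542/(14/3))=813/7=116.14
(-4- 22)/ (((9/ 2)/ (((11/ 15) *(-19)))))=10868/ 135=80.50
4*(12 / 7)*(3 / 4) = 36 / 7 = 5.14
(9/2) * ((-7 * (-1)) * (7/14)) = 63/4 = 15.75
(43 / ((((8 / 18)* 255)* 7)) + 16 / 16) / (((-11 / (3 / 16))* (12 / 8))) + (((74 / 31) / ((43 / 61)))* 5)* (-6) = -28365709297 / 279183520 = -101.60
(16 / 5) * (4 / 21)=64 / 105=0.61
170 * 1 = 170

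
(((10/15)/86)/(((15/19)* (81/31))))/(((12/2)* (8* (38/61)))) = 0.00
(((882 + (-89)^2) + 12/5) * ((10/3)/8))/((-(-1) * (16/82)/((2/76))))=1805107/3648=494.82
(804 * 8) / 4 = 1608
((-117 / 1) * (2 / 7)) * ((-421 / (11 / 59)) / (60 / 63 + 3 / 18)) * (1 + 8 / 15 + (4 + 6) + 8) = 3406023036 / 2585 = 1317610.46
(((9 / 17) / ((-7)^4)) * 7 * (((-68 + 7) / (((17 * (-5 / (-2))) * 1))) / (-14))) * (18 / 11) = 9882 / 38163895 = 0.00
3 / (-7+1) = -1 / 2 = -0.50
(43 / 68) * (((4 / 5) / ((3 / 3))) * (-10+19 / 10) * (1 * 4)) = -6966 / 425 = -16.39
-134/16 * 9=-603/8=-75.38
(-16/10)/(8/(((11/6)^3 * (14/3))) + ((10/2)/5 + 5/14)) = -149072/152365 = -0.98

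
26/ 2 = 13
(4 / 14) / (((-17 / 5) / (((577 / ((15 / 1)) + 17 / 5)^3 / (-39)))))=158.12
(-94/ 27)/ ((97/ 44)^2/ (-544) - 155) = 98999296/ 4407829083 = 0.02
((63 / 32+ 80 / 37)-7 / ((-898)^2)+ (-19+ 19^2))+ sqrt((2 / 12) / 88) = sqrt(33) / 132+ 82619918147 / 238695584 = 346.17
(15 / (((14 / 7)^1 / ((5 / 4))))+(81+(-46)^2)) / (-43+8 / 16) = -17651 / 340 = -51.91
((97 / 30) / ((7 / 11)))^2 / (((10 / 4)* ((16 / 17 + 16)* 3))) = 19354313 / 95256000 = 0.20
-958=-958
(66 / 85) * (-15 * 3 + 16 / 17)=-34.21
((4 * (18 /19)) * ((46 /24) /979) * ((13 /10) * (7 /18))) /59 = 2093 /32923770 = 0.00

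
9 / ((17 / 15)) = 7.94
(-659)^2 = 434281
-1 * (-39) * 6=234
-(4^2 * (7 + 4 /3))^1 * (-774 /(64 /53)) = 170925 /2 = 85462.50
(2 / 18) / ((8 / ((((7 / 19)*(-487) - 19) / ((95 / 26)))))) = -4901 / 6498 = -0.75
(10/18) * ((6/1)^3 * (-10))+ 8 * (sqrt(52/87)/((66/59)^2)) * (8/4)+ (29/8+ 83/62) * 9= -286521/248+ 27848 * sqrt(1131)/94743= -1145.44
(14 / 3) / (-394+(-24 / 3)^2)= -7 / 495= -0.01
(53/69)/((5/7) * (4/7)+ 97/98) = 5194/9453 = 0.55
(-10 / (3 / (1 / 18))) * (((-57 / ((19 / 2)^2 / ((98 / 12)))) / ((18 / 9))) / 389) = 245 / 199557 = 0.00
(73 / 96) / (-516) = -73 / 49536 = -0.00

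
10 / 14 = 5 / 7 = 0.71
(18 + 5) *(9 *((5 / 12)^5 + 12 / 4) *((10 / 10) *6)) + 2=17250499 / 4608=3743.60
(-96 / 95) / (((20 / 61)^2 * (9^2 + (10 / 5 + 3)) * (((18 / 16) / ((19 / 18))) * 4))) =-3721 / 145125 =-0.03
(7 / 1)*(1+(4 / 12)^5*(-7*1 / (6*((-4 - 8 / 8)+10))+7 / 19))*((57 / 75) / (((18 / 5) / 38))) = 18432071 / 328050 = 56.19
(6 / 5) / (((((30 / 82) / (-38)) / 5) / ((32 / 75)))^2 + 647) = 14913724416 / 8040983334085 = 0.00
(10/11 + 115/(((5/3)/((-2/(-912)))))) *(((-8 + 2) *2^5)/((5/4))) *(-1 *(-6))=-1021248/1045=-977.27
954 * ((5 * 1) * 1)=4770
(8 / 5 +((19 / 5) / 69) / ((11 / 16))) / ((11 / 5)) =0.76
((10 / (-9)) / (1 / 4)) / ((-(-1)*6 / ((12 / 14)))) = -40 / 63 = -0.63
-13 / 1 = -13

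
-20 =-20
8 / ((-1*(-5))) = 8 / 5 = 1.60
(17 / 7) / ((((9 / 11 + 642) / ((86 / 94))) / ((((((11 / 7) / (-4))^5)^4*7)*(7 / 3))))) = 5409582709252715033985241 / 12495756012113082118676555023515648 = 0.00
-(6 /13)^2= -36 /169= -0.21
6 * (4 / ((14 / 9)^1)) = 108 / 7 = 15.43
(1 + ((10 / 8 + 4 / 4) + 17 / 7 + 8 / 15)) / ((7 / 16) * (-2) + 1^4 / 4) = -5218 / 525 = -9.94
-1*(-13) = 13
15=15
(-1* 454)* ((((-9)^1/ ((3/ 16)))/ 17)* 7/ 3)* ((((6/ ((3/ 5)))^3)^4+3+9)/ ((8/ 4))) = 25424000000305088/ 17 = 1495529411782652.24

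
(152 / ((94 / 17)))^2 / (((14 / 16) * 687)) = 13354112 / 10623081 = 1.26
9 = 9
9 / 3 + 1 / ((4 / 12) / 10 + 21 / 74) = 1083 / 176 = 6.15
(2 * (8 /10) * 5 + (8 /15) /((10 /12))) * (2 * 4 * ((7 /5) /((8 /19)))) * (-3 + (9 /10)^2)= -1572858 /3125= -503.31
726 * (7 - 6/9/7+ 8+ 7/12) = 157421/14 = 11244.36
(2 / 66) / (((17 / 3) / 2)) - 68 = -12714 / 187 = -67.99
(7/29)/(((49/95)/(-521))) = -49495/203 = -243.82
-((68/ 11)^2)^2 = -21381376/ 14641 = -1460.38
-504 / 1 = -504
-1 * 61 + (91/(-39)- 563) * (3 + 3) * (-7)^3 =1163395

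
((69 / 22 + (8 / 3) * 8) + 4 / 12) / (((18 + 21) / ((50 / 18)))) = 40925 / 23166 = 1.77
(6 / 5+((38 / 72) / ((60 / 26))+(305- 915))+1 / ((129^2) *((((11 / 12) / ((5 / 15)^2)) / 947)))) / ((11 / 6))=-13367798603 / 40271220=-331.94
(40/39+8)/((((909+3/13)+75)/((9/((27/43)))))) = 15136/115155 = 0.13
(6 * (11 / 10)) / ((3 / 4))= 44 / 5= 8.80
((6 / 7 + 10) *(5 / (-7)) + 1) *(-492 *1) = 162852 / 49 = 3323.51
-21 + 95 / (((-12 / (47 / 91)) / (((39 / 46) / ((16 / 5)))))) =-455093 / 20608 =-22.08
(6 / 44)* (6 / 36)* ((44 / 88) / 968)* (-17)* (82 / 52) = -697 / 2214784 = -0.00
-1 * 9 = -9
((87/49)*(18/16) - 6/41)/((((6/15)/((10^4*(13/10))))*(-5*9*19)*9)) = -16115125/2061234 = -7.82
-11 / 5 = -2.20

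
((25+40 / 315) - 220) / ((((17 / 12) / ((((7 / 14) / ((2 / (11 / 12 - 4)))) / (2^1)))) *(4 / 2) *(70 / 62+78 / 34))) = 14081719 / 1818432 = 7.74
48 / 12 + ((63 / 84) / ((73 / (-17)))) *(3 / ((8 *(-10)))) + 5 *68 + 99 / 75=40334141 / 116800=345.33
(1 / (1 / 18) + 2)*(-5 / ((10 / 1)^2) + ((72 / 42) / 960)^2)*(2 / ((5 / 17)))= -266543 / 39200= -6.80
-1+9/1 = 8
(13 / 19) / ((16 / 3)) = 39 / 304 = 0.13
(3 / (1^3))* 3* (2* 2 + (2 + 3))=81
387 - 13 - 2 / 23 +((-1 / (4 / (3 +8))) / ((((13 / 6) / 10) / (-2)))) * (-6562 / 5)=-9849316 / 299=-32940.86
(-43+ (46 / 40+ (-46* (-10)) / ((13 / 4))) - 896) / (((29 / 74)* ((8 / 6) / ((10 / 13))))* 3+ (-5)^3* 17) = 7660517 / 20422896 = 0.38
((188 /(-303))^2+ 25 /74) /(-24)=-4910681 /163052784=-0.03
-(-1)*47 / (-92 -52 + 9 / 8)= -376 / 1143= -0.33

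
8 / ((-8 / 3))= -3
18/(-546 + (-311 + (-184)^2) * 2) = 9/33272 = 0.00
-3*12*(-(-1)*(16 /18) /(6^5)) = -1 /243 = -0.00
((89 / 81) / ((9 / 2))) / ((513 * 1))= 178 / 373977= 0.00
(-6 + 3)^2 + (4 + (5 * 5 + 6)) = 44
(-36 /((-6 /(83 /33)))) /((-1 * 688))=-83 /3784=-0.02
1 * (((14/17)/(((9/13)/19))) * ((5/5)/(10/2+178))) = 3458/27999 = 0.12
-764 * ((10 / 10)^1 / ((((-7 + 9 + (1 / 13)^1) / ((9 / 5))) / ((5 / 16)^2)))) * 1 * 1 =-12415 / 192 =-64.66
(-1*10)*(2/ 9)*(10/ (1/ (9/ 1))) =-200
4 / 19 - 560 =-559.79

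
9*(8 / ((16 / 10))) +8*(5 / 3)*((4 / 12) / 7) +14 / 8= 11941 / 252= 47.38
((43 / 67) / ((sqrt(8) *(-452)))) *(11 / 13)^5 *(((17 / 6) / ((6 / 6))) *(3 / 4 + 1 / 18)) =-3414120149 *sqrt(2) / 9715020951168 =-0.00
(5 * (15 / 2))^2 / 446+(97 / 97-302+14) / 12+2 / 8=-109789 / 5352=-20.51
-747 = -747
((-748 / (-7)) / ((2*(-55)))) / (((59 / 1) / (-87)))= 2958 / 2065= 1.43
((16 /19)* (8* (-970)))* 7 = -869120 /19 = -45743.16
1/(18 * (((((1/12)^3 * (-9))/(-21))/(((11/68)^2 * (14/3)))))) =23716/867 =27.35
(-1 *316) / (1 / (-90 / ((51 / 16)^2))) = 808960 / 289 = 2799.17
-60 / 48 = -5 / 4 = -1.25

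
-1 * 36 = -36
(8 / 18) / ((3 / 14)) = 56 / 27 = 2.07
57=57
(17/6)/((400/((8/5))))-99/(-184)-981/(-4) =16960157/69000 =245.80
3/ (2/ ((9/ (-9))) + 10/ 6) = -9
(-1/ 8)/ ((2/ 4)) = -1/ 4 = -0.25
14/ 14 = 1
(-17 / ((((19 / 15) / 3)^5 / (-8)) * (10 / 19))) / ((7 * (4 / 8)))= 5019165000 / 912247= 5501.98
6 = 6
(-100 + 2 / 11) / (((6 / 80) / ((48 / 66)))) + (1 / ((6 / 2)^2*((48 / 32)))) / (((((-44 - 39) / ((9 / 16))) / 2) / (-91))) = -116640509 / 120516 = -967.84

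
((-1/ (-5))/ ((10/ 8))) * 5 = 4/ 5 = 0.80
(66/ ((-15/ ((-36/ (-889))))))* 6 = -4752/ 4445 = -1.07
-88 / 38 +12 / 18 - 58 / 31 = -6220 / 1767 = -3.52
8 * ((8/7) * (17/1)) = 155.43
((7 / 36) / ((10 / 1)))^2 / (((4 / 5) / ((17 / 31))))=0.00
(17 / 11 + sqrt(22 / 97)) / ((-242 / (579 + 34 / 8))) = -39661 / 10648 - 2333 * sqrt(2134) / 93896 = -4.87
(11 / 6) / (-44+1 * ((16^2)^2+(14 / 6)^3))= 99 / 3537254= 0.00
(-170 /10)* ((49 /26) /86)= -833 /2236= -0.37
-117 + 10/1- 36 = -143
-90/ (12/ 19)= -285/ 2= -142.50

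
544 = 544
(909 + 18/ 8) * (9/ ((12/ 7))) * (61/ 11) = 26529.80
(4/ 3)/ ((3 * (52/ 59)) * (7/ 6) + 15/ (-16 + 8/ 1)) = 1888/ 1713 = 1.10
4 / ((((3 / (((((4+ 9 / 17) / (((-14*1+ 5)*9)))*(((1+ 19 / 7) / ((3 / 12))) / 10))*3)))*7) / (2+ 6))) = -18304 / 48195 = -0.38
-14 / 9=-1.56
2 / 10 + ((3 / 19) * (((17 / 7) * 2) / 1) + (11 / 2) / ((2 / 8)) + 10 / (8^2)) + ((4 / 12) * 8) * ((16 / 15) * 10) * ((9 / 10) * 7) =4305437 / 21280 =202.32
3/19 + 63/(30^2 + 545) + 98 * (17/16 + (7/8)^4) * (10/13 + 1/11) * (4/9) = 124563651757/2010145280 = 61.97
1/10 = 0.10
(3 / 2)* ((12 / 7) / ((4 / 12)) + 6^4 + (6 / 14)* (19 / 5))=136791 / 70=1954.16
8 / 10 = 4 / 5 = 0.80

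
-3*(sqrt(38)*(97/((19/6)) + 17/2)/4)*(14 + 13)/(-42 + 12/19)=118.08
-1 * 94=-94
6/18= 1/3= 0.33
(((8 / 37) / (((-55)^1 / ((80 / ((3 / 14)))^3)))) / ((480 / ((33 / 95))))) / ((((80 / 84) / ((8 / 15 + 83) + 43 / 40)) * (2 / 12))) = -12481204736 / 158175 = -78907.57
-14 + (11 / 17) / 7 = -1655 / 119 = -13.91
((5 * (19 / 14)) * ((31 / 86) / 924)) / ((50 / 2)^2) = 589 / 139062000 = 0.00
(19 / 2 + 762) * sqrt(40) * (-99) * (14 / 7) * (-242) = 73934388 * sqrt(10) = 233801063.49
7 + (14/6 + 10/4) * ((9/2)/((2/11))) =1013/8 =126.62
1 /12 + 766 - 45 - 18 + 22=8701 /12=725.08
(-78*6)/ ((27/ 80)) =-1386.67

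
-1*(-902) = 902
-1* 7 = -7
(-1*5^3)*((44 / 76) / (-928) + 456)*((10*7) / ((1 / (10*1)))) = -175878959375 / 4408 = -39899945.41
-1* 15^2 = -225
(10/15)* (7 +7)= 28/3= 9.33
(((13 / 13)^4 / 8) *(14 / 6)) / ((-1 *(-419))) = 7 / 10056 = 0.00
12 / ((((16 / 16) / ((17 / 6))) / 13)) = 442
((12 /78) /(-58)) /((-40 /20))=1 /754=0.00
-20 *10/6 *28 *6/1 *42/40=-5880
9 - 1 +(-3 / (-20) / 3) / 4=641 / 80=8.01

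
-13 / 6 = -2.17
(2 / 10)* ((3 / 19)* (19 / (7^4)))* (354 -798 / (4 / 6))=-0.21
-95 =-95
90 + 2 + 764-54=802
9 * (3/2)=27/2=13.50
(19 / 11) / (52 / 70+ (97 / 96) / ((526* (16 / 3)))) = 179092480 / 77060577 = 2.32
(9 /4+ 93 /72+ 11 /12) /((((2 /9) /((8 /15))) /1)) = 107 /10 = 10.70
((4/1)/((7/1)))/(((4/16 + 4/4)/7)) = 16/5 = 3.20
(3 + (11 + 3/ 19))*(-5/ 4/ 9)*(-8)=2690/ 171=15.73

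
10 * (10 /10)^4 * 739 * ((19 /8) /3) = 70205 /12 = 5850.42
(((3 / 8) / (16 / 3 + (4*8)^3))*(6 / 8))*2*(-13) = -351 / 1573120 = -0.00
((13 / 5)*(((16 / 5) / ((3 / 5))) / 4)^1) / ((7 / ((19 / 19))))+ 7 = 787 / 105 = 7.50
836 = 836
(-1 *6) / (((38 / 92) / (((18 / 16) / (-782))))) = 27 / 1292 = 0.02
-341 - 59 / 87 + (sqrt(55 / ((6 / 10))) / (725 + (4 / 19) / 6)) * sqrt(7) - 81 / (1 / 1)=-36773 / 87 + 95 * sqrt(231) / 41327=-422.64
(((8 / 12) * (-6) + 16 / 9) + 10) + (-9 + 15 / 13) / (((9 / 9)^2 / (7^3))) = -313964 / 117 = -2683.45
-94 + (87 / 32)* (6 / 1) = -1243 / 16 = -77.69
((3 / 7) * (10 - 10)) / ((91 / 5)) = 0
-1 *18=-18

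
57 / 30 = 19 / 10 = 1.90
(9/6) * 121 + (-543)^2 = 590061/2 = 295030.50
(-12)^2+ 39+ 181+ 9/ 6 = 731/ 2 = 365.50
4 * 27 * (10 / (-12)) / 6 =-15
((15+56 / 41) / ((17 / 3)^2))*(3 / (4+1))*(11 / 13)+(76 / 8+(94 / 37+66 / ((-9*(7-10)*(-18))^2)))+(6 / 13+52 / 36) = 7967944096642 / 560903400135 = 14.21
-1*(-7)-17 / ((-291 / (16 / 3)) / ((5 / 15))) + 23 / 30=206129 / 26190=7.87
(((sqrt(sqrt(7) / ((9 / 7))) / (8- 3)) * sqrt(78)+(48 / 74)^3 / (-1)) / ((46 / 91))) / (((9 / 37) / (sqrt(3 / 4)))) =-34944 * sqrt(3) / 31487+3367 * sqrt(26) * 7^(3 / 4) / 4140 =15.92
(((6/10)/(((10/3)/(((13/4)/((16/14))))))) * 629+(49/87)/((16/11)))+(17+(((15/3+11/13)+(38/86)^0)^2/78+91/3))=113243226089/305822400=370.29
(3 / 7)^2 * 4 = 36 / 49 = 0.73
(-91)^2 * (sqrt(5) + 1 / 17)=8281 / 17 + 8281 * sqrt(5)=19004.00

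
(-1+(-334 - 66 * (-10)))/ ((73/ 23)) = 7475/ 73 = 102.40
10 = 10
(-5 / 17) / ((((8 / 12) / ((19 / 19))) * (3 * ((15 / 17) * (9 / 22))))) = -11 / 27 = -0.41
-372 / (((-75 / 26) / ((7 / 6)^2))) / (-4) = -19747 / 450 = -43.88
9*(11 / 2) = 99 / 2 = 49.50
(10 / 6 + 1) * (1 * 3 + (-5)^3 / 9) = -784 / 27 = -29.04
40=40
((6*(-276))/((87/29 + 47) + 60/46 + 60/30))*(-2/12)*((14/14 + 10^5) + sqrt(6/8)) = 1587*sqrt(3)/613 + 317403174/613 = 517791.06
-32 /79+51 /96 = 319 /2528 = 0.13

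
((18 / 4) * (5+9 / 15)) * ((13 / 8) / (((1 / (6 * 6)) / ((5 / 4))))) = 7371 / 4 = 1842.75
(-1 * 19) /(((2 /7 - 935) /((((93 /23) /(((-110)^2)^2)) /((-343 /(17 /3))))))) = -10013 /1079621630010000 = -0.00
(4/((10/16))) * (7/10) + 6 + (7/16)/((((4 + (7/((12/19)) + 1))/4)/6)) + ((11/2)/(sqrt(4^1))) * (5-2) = 374089/19300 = 19.38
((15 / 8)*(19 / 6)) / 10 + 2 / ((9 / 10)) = 811 / 288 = 2.82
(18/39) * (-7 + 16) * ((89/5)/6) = 801/65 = 12.32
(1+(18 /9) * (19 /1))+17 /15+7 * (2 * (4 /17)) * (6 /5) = 11242 /255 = 44.09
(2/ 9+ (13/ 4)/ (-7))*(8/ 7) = -122/ 441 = -0.28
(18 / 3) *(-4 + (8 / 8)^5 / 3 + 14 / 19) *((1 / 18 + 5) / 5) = -15197 / 855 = -17.77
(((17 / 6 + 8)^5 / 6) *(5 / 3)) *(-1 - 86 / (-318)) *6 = -168242140625 / 927288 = -181434.61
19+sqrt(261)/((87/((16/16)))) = sqrt(29)/29+19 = 19.19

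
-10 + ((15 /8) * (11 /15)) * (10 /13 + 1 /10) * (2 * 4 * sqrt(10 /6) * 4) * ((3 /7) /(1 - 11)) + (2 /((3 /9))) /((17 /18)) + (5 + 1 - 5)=-45 /17 - 1243 * sqrt(15) /2275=-4.76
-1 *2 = -2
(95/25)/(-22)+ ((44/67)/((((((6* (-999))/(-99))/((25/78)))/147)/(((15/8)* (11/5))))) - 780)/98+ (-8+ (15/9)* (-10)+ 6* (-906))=-7599567050281/1389628240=-5468.78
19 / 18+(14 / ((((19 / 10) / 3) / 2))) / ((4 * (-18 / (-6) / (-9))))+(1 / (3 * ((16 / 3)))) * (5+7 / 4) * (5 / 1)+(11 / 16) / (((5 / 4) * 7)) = -11458409 / 383040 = -29.91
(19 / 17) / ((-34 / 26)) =-247 / 289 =-0.85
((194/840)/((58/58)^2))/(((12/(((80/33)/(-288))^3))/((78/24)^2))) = -409825/3380180170752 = -0.00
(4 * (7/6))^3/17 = 2744/459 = 5.98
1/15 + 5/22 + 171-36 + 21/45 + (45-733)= -182239/330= -552.24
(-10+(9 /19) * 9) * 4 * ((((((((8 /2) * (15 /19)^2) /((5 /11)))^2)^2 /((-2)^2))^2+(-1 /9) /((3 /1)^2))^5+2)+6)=-1066396613131874379855295758812440435096469852774107735549457278079592764102463691996315051449379374873631370987824887479236882940366755052 /132271650140292597720503657809833657539690599960500268181854702321888679187013409668545929912893785584367471609219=-8062170631430178112286365.00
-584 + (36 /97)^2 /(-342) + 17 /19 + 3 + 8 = -102275902 /178771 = -572.11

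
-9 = -9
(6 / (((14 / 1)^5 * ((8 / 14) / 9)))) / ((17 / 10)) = 135 / 1306144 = 0.00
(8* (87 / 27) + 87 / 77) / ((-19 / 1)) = -18647 / 13167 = -1.42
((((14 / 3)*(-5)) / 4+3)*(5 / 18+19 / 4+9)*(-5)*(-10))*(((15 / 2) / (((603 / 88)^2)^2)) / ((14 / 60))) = -80443510400000 / 2776441602501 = -28.97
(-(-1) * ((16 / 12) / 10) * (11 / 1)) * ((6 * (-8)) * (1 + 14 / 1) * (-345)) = 364320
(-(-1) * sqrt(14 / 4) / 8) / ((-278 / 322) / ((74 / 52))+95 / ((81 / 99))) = 53613 * sqrt(14) / 99080624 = 0.00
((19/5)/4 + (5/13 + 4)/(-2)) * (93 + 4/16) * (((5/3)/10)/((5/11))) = -1325269/31200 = -42.48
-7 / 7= -1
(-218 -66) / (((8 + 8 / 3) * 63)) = -71 / 168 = -0.42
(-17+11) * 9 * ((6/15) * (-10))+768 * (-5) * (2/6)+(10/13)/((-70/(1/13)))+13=-1243334/1183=-1051.00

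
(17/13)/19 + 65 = 16072/247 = 65.07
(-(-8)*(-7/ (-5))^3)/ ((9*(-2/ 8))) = -10976/ 1125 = -9.76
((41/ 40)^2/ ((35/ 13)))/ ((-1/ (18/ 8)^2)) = -1770093/ 896000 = -1.98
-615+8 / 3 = -1837 / 3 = -612.33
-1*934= -934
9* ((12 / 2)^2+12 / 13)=4320 / 13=332.31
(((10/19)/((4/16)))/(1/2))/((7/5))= 400/133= 3.01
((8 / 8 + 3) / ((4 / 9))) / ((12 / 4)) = 3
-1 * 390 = -390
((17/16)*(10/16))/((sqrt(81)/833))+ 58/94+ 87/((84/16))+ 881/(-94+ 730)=1607723969/20087424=80.04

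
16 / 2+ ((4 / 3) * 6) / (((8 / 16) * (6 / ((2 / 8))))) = 26 / 3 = 8.67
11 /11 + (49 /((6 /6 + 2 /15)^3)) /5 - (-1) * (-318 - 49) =-1765083 /4913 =-359.27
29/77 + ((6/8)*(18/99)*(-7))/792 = 15263/40656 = 0.38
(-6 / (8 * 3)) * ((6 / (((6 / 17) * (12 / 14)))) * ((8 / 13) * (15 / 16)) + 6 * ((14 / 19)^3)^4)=-1334610877505458147 / 460369503165761488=-2.90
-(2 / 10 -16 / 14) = 33 / 35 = 0.94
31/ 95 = 0.33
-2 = -2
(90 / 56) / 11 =45 / 308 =0.15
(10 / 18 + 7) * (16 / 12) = 272 / 27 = 10.07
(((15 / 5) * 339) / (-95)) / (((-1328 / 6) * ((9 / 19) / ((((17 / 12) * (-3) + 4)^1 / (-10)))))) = 339 / 132800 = 0.00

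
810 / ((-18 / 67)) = -3015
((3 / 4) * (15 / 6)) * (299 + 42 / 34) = 9570 / 17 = 562.94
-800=-800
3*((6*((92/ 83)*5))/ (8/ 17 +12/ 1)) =35190/ 4399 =8.00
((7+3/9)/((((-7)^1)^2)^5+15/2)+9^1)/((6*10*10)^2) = 3050732779/122029310808000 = 0.00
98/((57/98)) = 9604/57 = 168.49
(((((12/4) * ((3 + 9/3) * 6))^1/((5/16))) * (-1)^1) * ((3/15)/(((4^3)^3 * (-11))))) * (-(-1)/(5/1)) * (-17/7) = -459/39424000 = -0.00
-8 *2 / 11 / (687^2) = -16 / 5191659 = -0.00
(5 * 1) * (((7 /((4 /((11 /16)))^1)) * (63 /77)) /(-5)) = -63 /64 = -0.98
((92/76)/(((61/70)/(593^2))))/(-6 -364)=-56615489/42883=-1320.23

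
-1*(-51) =51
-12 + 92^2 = 8452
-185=-185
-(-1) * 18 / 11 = 18 / 11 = 1.64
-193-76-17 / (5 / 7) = -1464 / 5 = -292.80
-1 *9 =-9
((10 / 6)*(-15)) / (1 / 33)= -825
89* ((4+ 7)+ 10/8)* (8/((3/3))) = 8722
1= 1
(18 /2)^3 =729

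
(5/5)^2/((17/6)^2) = 36/289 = 0.12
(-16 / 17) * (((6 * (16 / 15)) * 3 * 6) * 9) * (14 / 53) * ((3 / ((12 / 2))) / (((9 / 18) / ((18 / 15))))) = -6967296 / 22525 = -309.31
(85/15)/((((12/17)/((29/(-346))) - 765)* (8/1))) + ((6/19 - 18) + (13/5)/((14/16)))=-12791458531/869357160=-14.71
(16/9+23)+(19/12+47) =2641/36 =73.36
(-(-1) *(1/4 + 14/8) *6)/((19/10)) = 120/19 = 6.32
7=7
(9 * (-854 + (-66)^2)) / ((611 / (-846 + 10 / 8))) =-53249661 / 1222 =-43575.83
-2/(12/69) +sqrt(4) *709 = 2813/2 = 1406.50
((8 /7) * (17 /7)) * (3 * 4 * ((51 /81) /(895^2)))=9248 /353252025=0.00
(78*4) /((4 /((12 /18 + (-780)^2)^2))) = 86615420860904 /3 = 28871806953634.67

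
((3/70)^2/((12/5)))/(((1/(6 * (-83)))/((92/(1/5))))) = -175.32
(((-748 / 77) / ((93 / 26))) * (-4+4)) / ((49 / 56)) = 0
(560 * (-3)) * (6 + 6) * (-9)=181440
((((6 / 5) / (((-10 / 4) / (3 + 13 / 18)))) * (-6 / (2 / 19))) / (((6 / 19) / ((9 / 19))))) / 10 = 3819 / 250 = 15.28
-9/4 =-2.25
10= 10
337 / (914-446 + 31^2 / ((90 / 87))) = 10110 / 41909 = 0.24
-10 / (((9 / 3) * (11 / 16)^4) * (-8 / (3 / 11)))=81920 / 161051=0.51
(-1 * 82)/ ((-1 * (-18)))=-41/ 9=-4.56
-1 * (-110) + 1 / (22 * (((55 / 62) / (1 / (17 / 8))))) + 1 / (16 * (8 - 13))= 18103511 / 164560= 110.01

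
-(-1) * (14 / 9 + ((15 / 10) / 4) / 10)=1147 / 720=1.59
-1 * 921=-921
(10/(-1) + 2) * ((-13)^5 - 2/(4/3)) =2970356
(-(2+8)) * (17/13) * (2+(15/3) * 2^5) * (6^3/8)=-57198.46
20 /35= 0.57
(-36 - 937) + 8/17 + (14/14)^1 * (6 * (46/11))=-177171/187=-947.44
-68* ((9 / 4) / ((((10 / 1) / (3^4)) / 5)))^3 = -6586148313 / 128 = -51454283.70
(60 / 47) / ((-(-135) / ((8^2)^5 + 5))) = 1431655772 / 141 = 10153587.04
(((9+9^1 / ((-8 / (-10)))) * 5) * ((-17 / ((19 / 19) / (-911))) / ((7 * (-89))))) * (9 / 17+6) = -40954005 / 2492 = -16434.19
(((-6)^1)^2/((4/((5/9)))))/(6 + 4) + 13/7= 33/14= 2.36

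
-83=-83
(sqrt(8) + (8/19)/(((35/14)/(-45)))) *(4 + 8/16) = -648/19 + 9 *sqrt(2) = -21.38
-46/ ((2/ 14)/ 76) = -24472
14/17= 0.82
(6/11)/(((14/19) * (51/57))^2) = 390963/311542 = 1.25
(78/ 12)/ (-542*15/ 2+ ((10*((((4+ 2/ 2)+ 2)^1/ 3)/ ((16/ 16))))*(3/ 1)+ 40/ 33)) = -429/ 263590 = -0.00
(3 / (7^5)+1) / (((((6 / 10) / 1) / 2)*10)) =16810 / 50421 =0.33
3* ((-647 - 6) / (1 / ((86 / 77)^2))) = -14488764 / 5929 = -2443.71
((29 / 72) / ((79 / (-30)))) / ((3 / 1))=-145 / 2844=-0.05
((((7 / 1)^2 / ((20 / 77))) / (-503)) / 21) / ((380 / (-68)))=9163 / 2867100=0.00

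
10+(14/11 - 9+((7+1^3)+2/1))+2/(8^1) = 551/44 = 12.52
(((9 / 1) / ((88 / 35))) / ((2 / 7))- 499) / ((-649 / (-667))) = -57107873 / 114224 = -499.96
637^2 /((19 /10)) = 4057690 /19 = 213562.63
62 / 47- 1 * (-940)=44242 / 47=941.32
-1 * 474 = -474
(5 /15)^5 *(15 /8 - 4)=-17 /1944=-0.01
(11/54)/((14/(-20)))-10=-1945/189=-10.29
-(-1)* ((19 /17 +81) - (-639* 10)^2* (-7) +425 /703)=3415891978313 /11951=285824782.72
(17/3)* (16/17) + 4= 9.33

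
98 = 98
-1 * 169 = -169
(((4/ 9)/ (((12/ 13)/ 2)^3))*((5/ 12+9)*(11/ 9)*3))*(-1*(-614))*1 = 838377397/ 8748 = 95836.47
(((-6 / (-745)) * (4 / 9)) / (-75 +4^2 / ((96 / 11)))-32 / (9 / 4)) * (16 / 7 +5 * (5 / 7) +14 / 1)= -5818982576 / 20604465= -282.41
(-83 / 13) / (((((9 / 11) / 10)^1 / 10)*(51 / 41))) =-3743300 / 5967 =-627.33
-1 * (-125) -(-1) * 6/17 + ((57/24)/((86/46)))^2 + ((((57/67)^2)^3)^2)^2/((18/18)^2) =17104944561469097075470963827746849694212049841714281/134697976424601118307317148623443543281281892428352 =126.99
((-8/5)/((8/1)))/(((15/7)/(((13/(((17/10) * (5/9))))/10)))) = -273/2125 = -0.13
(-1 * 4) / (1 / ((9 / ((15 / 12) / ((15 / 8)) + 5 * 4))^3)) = -19683 / 59582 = -0.33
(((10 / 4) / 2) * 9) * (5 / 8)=225 / 32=7.03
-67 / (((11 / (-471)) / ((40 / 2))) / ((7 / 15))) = 294532 / 11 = 26775.64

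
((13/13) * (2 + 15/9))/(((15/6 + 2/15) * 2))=55/79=0.70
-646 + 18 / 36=-645.50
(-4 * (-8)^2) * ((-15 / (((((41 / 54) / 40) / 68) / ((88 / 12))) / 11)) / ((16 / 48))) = 136492646400 / 41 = 3329088936.59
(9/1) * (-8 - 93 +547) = 4014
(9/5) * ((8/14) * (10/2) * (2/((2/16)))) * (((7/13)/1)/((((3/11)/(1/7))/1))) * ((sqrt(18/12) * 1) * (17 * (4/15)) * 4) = 95744 * sqrt(6)/455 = 515.44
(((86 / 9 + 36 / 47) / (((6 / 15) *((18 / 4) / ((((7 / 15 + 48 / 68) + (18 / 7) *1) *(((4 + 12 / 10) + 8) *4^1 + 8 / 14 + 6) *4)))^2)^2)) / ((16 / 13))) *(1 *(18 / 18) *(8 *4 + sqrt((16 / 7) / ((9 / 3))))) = 540424545980682846032695567219253248 *sqrt(21) / 35515239718255580490046875 + 4323396367845462768261564537754025984 / 1691201891345503832859375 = 2626136296812.93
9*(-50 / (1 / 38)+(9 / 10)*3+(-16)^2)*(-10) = 147717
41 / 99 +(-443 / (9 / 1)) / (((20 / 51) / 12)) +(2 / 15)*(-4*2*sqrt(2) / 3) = -745364 / 495-16*sqrt(2) / 45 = -1506.29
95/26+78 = 2123/26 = 81.65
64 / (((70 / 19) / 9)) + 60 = 7572 / 35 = 216.34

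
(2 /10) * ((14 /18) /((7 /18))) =2 /5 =0.40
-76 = -76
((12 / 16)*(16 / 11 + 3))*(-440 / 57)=-490 / 19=-25.79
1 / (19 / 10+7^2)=10 / 509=0.02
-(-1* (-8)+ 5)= -13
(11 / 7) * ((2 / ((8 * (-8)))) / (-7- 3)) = 11 / 2240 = 0.00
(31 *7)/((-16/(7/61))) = -1519/976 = -1.56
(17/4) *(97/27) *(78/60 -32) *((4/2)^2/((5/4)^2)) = -4049944/3375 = -1199.98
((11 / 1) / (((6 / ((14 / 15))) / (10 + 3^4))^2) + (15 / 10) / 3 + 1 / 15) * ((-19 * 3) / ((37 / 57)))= -193600.35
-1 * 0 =0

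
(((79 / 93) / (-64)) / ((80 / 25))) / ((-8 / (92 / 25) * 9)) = 1817 / 8570880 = 0.00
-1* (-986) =986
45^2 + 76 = 2101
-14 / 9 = -1.56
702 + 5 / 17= 11939 / 17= 702.29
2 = 2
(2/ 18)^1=1/ 9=0.11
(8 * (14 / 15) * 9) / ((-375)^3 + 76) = -336 / 263671495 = -0.00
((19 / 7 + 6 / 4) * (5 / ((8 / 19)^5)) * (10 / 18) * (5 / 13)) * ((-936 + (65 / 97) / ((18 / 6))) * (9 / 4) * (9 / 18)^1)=-358171.41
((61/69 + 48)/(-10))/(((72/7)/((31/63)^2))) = -3241453/28168560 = -0.12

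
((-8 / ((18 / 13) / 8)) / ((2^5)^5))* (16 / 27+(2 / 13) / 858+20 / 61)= -2818793 / 2222655012864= -0.00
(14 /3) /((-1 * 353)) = -14 /1059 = -0.01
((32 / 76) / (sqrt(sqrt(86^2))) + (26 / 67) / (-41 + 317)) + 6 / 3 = 4 *sqrt(86) / 817 + 18505 / 9246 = 2.05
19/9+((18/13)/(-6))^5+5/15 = 8166259/3341637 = 2.44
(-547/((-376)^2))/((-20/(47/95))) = 547/5715200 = 0.00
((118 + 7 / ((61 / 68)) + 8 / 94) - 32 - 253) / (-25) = 456173 / 71675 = 6.36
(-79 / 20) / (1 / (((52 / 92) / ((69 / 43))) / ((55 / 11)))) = -44161 / 158700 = -0.28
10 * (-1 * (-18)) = 180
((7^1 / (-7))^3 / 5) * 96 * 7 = -672 / 5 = -134.40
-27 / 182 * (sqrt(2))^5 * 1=-54 * sqrt(2) / 91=-0.84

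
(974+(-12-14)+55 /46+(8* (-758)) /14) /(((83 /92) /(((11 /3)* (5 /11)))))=1661690 /1743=953.35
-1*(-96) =96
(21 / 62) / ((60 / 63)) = 441 / 1240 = 0.36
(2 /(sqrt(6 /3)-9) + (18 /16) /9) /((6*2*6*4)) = -65 /182016-sqrt(2) /11376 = -0.00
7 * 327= 2289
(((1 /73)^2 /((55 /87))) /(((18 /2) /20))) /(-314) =-58 /27609549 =-0.00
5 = 5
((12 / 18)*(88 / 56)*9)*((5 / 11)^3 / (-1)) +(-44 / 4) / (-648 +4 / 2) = -475183 / 547162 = -0.87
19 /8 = 2.38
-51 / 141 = -17 / 47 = -0.36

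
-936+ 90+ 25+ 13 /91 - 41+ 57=-5634 /7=-804.86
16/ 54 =8/ 27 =0.30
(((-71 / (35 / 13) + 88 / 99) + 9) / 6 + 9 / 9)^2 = 2725801 / 893025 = 3.05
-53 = -53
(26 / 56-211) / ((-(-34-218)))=-0.84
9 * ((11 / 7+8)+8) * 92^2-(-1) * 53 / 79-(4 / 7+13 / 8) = 5921610787 / 4424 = 1338519.62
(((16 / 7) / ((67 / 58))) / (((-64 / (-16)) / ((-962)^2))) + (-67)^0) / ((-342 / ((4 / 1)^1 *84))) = -90401464 / 201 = -449758.53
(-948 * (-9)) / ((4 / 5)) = 10665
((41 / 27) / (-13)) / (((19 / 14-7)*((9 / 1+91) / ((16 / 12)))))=574 / 2079675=0.00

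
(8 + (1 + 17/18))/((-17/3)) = -179/102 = -1.75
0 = 0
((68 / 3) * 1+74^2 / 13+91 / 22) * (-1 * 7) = -2690891 / 858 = -3136.24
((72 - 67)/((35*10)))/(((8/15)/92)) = 69/28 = 2.46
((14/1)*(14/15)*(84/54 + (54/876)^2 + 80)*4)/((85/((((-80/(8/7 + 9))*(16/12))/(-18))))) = 686951531392/23445015435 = 29.30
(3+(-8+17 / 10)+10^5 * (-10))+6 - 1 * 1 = -9999983 / 10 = -999998.30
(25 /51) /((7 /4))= 100 /357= 0.28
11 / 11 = 1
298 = 298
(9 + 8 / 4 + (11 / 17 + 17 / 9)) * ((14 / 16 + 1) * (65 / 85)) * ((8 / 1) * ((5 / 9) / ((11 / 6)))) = 1346150 / 28611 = 47.05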